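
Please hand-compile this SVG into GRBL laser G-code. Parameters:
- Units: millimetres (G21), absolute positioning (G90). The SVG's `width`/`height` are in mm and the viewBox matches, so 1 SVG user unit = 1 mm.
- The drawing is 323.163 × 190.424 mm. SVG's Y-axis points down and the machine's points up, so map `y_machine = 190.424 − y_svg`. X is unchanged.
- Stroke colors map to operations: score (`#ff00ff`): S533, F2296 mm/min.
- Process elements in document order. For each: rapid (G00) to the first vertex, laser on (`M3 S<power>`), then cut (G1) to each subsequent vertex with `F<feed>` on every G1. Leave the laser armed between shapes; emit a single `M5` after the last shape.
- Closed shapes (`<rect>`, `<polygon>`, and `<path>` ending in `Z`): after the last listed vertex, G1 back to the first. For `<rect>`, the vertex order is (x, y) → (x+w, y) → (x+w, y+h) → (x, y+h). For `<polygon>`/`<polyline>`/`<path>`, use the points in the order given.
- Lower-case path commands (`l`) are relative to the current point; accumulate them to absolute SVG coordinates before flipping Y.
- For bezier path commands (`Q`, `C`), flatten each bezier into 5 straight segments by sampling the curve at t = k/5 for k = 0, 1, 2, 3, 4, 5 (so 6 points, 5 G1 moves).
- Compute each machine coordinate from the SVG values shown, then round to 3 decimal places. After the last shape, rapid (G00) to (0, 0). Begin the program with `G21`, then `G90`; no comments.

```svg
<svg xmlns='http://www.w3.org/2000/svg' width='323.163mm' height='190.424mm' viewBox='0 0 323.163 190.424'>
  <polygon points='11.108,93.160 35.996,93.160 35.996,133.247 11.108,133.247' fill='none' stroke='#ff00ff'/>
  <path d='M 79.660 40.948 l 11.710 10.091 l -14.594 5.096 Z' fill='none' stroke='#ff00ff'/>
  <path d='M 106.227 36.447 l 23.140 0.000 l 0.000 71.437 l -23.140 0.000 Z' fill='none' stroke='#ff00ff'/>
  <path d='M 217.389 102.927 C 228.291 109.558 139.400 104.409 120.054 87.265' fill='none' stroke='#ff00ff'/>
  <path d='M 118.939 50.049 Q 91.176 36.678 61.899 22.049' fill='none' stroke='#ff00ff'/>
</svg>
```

Since the viewBox matches the mm dimensions, user units are millimetres directly. The only transform is the Y-flip y_m = 190.424 − y_svg.

Shape 1 is a rectangle drawn with `<polygon>`. Its stroke #ff00ff means score at S533, F2296. After flipping Y the toolpath is (11.108,97.264) → (35.996,97.264) → (35.996,57.177) → (11.108,57.177) → (11.108,97.264), returning to the start.

Shape 2 is a regular polygon drawn with `<path>`. Its stroke #ff00ff means score at S533, F2296. After flipping Y the toolpath is (79.660,149.476) → (91.370,139.385) → (76.776,134.289) → (79.660,149.476), returning to the start.

Shape 3 is a rectangle drawn with `<path>`. Its stroke #ff00ff means score at S533, F2296. After flipping Y the toolpath is (106.227,153.977) → (129.367,153.977) → (129.367,82.540) → (106.227,82.540) → (106.227,153.977), returning to the start.

Shape 4 is a cubic bezier drawn with `<path>`. Its stroke #ff00ff means score at S533, F2296. After flipping Y the toolpath is (217.389,87.497) → (213.310,84.934) → (193.408,85.208) → (165.813,88.330) → (138.652,94.310) → (120.054,103.159).

Shape 5 is a quadratic bezier drawn with `<path>`. Its stroke #ff00ff means score at S533, F2296. After flipping Y the toolpath is (118.939,140.375) → (107.773,145.774) → (96.486,151.273) → (85.078,156.873) → (73.549,162.574) → (61.899,168.375).

G21
G90
G00 X11.108 Y97.264
M3 S533
G1 X35.996 Y97.264 F2296
G1 X35.996 Y57.177 F2296
G1 X11.108 Y57.177 F2296
G1 X11.108 Y97.264 F2296
G00 X79.660 Y149.476
M3 S533
G1 X91.370 Y139.385 F2296
G1 X76.776 Y134.289 F2296
G1 X79.660 Y149.476 F2296
G00 X106.227 Y153.977
M3 S533
G1 X129.367 Y153.977 F2296
G1 X129.367 Y82.540 F2296
G1 X106.227 Y82.540 F2296
G1 X106.227 Y153.977 F2296
G00 X217.389 Y87.497
M3 S533
G1 X213.310 Y84.934 F2296
G1 X193.408 Y85.208 F2296
G1 X165.813 Y88.330 F2296
G1 X138.652 Y94.310 F2296
G1 X120.054 Y103.159 F2296
G00 X118.939 Y140.375
M3 S533
G1 X107.773 Y145.774 F2296
G1 X96.486 Y151.273 F2296
G1 X85.078 Y156.873 F2296
G1 X73.549 Y162.574 F2296
G1 X61.899 Y168.375 F2296
M5
G00 X0.000 Y0.000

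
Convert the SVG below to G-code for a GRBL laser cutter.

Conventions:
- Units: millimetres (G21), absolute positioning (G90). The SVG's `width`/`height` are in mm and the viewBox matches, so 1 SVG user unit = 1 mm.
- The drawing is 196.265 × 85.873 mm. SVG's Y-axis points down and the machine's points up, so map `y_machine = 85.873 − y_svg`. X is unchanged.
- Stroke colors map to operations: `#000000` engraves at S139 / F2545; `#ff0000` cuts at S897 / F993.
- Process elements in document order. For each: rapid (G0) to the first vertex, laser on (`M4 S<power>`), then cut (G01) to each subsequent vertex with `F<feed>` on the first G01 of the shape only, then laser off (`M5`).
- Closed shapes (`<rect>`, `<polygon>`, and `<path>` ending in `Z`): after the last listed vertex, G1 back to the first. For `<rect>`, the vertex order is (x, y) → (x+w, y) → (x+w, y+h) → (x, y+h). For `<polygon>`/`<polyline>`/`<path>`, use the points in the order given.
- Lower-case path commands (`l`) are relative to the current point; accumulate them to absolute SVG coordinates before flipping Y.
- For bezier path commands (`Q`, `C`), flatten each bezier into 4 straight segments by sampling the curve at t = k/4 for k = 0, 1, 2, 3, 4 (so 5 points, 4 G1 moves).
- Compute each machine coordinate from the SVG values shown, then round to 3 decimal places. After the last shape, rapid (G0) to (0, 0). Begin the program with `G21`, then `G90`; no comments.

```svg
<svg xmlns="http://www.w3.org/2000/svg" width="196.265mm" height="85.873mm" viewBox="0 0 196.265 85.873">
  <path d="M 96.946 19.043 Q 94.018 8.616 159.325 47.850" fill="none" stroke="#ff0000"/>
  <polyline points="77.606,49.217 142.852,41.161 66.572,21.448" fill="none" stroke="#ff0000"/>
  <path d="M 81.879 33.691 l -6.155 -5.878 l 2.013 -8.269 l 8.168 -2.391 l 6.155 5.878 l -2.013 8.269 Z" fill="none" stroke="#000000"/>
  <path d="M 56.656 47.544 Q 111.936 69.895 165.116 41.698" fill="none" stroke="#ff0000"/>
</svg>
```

viewBox `0 0 196.265 85.873` with mm width/height → 1 unit = 1 mm. Flip: y_m = 85.873 − y_svg.

**Shape 1** — `<path>` quadratic bezier, stroke `#ff0000` → cut (S897, F993). Control points (SVG): P0=(96.946,19.043), P1=(94.018,8.616), P2=(159.325,47.850); sampled at t=k/4. Machine vertices: (96.946,66.830) → (99.747,68.940) → (111.077,64.842) → (130.936,54.536) → (159.325,38.023). Open path.

**Shape 2** — `<polyline>` open polyline, stroke `#ff0000` → cut (S897, F993). Machine vertices: (77.606,36.656) → (142.852,44.712) → (66.572,64.425). Open path.

**Shape 3** — `<path>` regular polygon, stroke `#000000` → engrave (S139, F2545). Machine vertices: (81.879,52.182) → (75.724,58.060) → (77.737,66.329) → (85.905,68.720) → (92.060,62.842) → (90.047,54.573) → (81.879,52.182). Closed: final G1 returns to the first vertex.

**Shape 4** — `<path>` quadratic bezier, stroke `#ff0000` → cut (S897, F993). Control points (SVG): P0=(56.656,47.544), P1=(111.936,69.895), P2=(165.116,41.698); sampled at t=k/4. Machine vertices: (56.656,38.329) → (84.165,30.313) → (111.411,28.615) → (138.395,33.236) → (165.116,44.175). Open path.

G21
G90
G0 X96.946 Y66.830
M4 S897
G01 X99.747 Y68.940 F993
G01 X111.077 Y64.842
G01 X130.936 Y54.536
G01 X159.325 Y38.023
M5
G0 X77.606 Y36.656
M4 S897
G01 X142.852 Y44.712 F993
G01 X66.572 Y64.425
M5
G0 X81.879 Y52.182
M4 S139
G01 X75.724 Y58.060 F2545
G01 X77.737 Y66.329
G01 X85.905 Y68.720
G01 X92.060 Y62.842
G01 X90.047 Y54.573
G01 X81.879 Y52.182
M5
G0 X56.656 Y38.329
M4 S897
G01 X84.165 Y30.313 F993
G01 X111.411 Y28.615
G01 X138.395 Y33.236
G01 X165.116 Y44.175
M5
G0 X0.000 Y0.000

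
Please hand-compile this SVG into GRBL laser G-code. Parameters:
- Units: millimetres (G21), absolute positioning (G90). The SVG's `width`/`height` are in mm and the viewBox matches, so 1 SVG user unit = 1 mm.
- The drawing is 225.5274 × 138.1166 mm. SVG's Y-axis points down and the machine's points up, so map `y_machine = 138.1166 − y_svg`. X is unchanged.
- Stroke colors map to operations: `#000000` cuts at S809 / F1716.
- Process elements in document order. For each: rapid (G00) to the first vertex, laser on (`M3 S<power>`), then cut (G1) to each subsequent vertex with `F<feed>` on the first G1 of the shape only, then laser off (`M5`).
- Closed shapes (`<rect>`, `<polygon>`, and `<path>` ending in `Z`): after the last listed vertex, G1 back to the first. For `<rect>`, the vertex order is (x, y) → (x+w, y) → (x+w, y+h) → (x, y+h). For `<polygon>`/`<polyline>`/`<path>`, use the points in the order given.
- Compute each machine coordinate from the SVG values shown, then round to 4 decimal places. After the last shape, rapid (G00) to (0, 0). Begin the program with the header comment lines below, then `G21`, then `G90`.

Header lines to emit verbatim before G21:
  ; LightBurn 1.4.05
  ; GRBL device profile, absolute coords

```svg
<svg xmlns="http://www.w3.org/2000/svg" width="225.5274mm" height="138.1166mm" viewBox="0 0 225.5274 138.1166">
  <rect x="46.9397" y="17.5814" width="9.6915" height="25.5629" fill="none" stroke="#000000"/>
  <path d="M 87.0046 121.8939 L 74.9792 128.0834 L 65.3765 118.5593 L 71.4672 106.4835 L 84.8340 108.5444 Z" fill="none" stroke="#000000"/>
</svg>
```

; LightBurn 1.4.05
; GRBL device profile, absolute coords
G21
G90
G00 X46.9397 Y120.5352
M3 S809
G1 X56.6312 Y120.5352 F1716
G1 X56.6312 Y94.9723
G1 X46.9397 Y94.9723
G1 X46.9397 Y120.5352
M5
G00 X87.0046 Y16.2227
M3 S809
G1 X74.9792 Y10.0332 F1716
G1 X65.3765 Y19.5573
G1 X71.4672 Y31.6331
G1 X84.8340 Y29.5722
G1 X87.0046 Y16.2227
M5
G00 X0.0000 Y0.0000

Since the viewBox matches the mm dimensions, user units are millimetres directly. The only transform is the Y-flip y_m = 138.1166 − y_svg.

Shape 1 is a rectangle drawn with `<rect>`. Its stroke #000000 means cut at S809, F1716. After flipping Y the toolpath is (46.9397,120.5352) → (56.6312,120.5352) → (56.6312,94.9723) → (46.9397,94.9723) → (46.9397,120.5352), returning to the start.

Shape 2 is a regular polygon drawn with `<path>`. Its stroke #000000 means cut at S809, F1716. After flipping Y the toolpath is (87.0046,16.2227) → (74.9792,10.0332) → (65.3765,19.5573) → (71.4672,31.6331) → (84.8340,29.5722) → (87.0046,16.2227), returning to the start.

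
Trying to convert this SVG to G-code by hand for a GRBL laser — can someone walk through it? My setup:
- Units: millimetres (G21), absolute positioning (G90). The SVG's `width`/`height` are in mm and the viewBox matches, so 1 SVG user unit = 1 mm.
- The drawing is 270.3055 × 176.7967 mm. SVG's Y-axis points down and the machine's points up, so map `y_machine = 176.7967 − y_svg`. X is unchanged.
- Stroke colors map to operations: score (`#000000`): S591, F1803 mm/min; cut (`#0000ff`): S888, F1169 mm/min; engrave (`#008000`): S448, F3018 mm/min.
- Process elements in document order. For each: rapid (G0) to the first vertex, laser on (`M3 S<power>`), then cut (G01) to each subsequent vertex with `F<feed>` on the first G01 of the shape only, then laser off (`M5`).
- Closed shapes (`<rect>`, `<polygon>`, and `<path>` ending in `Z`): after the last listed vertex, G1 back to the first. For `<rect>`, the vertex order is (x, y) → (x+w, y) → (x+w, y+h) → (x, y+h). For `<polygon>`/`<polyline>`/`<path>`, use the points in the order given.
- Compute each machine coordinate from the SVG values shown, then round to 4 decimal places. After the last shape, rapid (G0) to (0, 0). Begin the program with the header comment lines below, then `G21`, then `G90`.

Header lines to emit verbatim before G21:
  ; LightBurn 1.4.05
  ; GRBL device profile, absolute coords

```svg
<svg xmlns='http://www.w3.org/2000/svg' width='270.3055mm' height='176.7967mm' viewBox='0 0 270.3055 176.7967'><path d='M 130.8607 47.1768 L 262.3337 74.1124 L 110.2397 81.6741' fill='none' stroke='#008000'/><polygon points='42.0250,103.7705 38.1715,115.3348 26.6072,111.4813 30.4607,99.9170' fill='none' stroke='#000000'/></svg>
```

; LightBurn 1.4.05
; GRBL device profile, absolute coords
G21
G90
G0 X130.8607 Y129.6199
M3 S448
G01 X262.3337 Y102.6843 F3018
G01 X110.2397 Y95.1226
M5
G0 X42.0250 Y73.0262
M3 S591
G01 X38.1715 Y61.4619 F1803
G01 X26.6072 Y65.3154
G01 X30.4607 Y76.8797
G01 X42.0250 Y73.0262
M5
G0 X0.0000 Y0.0000

Since the viewBox matches the mm dimensions, user units are millimetres directly. The only transform is the Y-flip y_m = 176.7967 − y_svg.

Shape 1 is a open polyline drawn with `<path>`. Its stroke #008000 means engrave at S448, F3018. After flipping Y the toolpath is (130.8607,129.6199) → (262.3337,102.6843) → (110.2397,95.1226).

Shape 2 is a regular polygon drawn with `<polygon>`. Its stroke #000000 means score at S591, F1803. After flipping Y the toolpath is (42.0250,73.0262) → (38.1715,61.4619) → (26.6072,65.3154) → (30.4607,76.8797) → (42.0250,73.0262), returning to the start.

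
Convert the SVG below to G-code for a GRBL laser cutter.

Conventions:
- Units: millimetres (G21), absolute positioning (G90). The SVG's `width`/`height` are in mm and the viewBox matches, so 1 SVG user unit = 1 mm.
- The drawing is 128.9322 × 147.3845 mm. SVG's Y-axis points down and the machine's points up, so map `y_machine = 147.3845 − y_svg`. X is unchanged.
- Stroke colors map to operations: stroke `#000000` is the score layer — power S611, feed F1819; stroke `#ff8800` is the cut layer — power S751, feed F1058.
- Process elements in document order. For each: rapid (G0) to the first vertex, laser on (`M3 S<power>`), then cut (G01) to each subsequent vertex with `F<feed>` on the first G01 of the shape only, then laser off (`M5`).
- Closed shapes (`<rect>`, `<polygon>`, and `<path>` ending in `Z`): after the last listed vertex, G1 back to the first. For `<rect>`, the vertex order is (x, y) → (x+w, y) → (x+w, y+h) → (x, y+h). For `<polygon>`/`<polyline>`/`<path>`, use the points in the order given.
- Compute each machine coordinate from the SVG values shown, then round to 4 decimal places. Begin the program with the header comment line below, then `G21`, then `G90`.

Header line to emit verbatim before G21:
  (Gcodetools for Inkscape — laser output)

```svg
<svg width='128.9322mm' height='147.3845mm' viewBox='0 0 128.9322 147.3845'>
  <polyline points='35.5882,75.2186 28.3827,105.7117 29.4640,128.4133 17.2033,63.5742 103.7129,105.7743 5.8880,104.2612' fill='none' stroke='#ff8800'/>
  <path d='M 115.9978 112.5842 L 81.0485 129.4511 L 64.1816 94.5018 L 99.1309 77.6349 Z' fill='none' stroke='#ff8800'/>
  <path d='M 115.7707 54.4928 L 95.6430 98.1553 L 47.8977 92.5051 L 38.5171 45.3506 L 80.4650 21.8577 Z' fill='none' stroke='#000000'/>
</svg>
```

1 u = 1 mm; y_m = 147.3845 − y.

[1] `<polyline>` open polyline, #ff8800→cut S751 F1058: (35.5882,72.1659) → (28.3827,41.6728) → (29.4640,18.9712) → (17.2033,83.8103) → (103.7129,41.6102) → (5.8880,43.1233)

[2] `<path>` regular polygon, #ff8800→cut S751 F1058: (115.9978,34.8003) → (81.0485,17.9334) → (64.1816,52.8827) → (99.1309,69.7496) → (115.9978,34.8003) (closed)

[3] `<path>` regular polygon, #000000→score S611 F1819: (115.7707,92.8917) → (95.6430,49.2292) → (47.8977,54.8794) → (38.5171,102.0339) → (80.4650,125.5268) → (115.7707,92.8917) (closed)

(Gcodetools for Inkscape — laser output)
G21
G90
G0 X35.5882 Y72.1659
M3 S751
G01 X28.3827 Y41.6728 F1058
G01 X29.4640 Y18.9712
G01 X17.2033 Y83.8103
G01 X103.7129 Y41.6102
G01 X5.8880 Y43.1233
M5
G0 X115.9978 Y34.8003
M3 S751
G01 X81.0485 Y17.9334 F1058
G01 X64.1816 Y52.8827
G01 X99.1309 Y69.7496
G01 X115.9978 Y34.8003
M5
G0 X115.7707 Y92.8917
M3 S611
G01 X95.6430 Y49.2292 F1819
G01 X47.8977 Y54.8794
G01 X38.5171 Y102.0339
G01 X80.4650 Y125.5268
G01 X115.7707 Y92.8917
M5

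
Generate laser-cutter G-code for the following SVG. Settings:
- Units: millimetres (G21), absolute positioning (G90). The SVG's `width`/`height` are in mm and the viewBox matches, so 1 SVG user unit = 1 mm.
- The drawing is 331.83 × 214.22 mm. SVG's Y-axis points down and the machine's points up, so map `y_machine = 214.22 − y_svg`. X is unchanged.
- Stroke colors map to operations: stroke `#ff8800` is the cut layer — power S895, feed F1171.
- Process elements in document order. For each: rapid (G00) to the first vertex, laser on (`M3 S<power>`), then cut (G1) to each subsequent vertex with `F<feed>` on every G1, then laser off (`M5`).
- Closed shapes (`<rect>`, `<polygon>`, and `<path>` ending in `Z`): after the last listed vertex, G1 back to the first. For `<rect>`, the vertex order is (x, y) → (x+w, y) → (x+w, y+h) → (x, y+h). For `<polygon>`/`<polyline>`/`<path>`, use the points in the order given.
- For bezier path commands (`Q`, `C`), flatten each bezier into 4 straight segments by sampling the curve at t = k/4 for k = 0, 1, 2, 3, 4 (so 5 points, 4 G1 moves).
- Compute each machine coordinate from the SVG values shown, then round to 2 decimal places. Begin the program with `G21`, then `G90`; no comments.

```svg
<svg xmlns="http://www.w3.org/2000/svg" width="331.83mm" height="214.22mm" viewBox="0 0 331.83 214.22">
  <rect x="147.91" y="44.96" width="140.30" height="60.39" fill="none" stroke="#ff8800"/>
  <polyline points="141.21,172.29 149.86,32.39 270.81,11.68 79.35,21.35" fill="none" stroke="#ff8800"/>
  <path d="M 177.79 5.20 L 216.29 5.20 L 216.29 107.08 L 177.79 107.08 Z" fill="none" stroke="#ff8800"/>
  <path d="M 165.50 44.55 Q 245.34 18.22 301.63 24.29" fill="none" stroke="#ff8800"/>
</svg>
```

G21
G90
G00 X147.91 Y169.26
M3 S895
G1 X288.21 Y169.26 F1171
G1 X288.21 Y108.87 F1171
G1 X147.91 Y108.87 F1171
G1 X147.91 Y169.26 F1171
M5
G00 X141.21 Y41.93
M3 S895
G1 X149.86 Y181.83 F1171
G1 X270.81 Y202.54 F1171
G1 X79.35 Y192.87 F1171
M5
G00 X177.79 Y209.02
M3 S895
G1 X216.29 Y209.02 F1171
G1 X216.29 Y107.14 F1171
G1 X177.79 Y107.14 F1171
G1 X177.79 Y209.02 F1171
M5
G00 X165.50 Y169.67
M3 S895
G1 X203.95 Y180.81 F1171
G1 X239.45 Y187.90 F1171
G1 X272.01 Y190.94 F1171
G1 X301.63 Y189.93 F1171
M5

Since the viewBox matches the mm dimensions, user units are millimetres directly. The only transform is the Y-flip y_m = 214.22 − y_svg.

Shape 1 is a rectangle drawn with `<rect>`. Its stroke #ff8800 means cut at S895, F1171. After flipping Y the toolpath is (147.91,169.26) → (288.21,169.26) → (288.21,108.87) → (147.91,108.87) → (147.91,169.26), returning to the start.

Shape 2 is a open polyline drawn with `<polyline>`. Its stroke #ff8800 means cut at S895, F1171. After flipping Y the toolpath is (141.21,41.93) → (149.86,181.83) → (270.81,202.54) → (79.35,192.87).

Shape 3 is a rectangle drawn with `<path>`. Its stroke #ff8800 means cut at S895, F1171. After flipping Y the toolpath is (177.79,209.02) → (216.29,209.02) → (216.29,107.14) → (177.79,107.14) → (177.79,209.02), returning to the start.

Shape 4 is a quadratic bezier drawn with `<path>`. Its stroke #ff8800 means cut at S895, F1171. After flipping Y the toolpath is (165.50,169.67) → (203.95,180.81) → (239.45,187.90) → (272.01,190.94) → (301.63,189.93).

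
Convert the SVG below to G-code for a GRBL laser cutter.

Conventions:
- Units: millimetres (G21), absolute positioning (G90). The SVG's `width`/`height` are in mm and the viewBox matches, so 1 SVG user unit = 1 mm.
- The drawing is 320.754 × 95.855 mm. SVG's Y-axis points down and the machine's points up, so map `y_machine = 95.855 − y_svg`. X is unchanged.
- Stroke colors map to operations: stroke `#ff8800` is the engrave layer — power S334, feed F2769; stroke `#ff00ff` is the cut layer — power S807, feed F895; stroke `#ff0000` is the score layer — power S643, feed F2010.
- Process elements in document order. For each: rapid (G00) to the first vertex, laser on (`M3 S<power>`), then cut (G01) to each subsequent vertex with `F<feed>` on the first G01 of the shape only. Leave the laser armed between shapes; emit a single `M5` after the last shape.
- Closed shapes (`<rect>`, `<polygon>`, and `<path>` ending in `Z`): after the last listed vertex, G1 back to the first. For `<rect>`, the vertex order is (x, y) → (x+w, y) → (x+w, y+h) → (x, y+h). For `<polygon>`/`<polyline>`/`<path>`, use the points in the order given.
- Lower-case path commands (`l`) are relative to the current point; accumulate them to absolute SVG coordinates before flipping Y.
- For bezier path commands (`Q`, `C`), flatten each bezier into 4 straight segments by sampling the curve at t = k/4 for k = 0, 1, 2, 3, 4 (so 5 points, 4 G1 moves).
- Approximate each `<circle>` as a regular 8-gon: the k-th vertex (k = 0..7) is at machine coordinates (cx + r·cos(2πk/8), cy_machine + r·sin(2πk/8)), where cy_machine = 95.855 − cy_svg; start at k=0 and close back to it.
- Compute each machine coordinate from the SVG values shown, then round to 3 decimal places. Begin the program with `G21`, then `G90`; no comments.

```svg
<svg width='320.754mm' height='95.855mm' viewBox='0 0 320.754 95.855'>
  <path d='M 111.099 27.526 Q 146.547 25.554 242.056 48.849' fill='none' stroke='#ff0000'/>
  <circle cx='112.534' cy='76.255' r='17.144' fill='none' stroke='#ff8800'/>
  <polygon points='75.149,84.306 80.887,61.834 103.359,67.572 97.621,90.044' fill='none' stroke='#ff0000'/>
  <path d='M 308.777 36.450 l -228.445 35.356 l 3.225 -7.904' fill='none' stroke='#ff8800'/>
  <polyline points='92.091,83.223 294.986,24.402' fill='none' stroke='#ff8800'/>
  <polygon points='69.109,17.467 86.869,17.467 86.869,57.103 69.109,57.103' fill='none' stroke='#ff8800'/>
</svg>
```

1 u = 1 mm; y_m = 95.855 − y.

[1] `<path>` quadratic bezier, #ff0000→score S643 F2010: (111.099,68.329) → (132.577,67.736) → (161.562,63.984) → (198.055,57.074) → (242.056,47.006)

[2] `<circle>` circle, #ff8800→engrave S334 F2769: (129.678,19.600) → (124.657,31.723) → (112.534,36.744) → (100.411,31.723) → (95.390,19.600) → (100.411,7.477) → (112.534,2.456) → (124.657,7.477) → (129.678,19.600) (closed)

[3] `<polygon>` regular polygon, #ff0000→score S643 F2010: (75.149,11.549) → (80.887,34.021) → (103.359,28.283) → (97.621,5.811) → (75.149,11.549) (closed)

[4] `<path>` open polyline, #ff8800→engrave S334 F2769: (308.777,59.405) → (80.332,24.049) → (83.557,31.953)

[5] `<polyline>` line segment, #ff8800→engrave S334 F2769: (92.091,12.632) → (294.986,71.453)

[6] `<polygon>` rectangle, #ff8800→engrave S334 F2769: (69.109,78.388) → (86.869,78.388) → (86.869,38.752) → (69.109,38.752) → (69.109,78.388) (closed)

G21
G90
G00 X111.099 Y68.329
M3 S643
G01 X132.577 Y67.736 F2010
G01 X161.562 Y63.984
G01 X198.055 Y57.074
G01 X242.056 Y47.006
G00 X129.678 Y19.600
M3 S334
G01 X124.657 Y31.723 F2769
G01 X112.534 Y36.744
G01 X100.411 Y31.723
G01 X95.390 Y19.600
G01 X100.411 Y7.477
G01 X112.534 Y2.456
G01 X124.657 Y7.477
G01 X129.678 Y19.600
G00 X75.149 Y11.549
M3 S643
G01 X80.887 Y34.021 F2010
G01 X103.359 Y28.283
G01 X97.621 Y5.811
G01 X75.149 Y11.549
G00 X308.777 Y59.405
M3 S334
G01 X80.332 Y24.049 F2769
G01 X83.557 Y31.953
G00 X92.091 Y12.632
M3 S334
G01 X294.986 Y71.453 F2769
G00 X69.109 Y78.388
M3 S334
G01 X86.869 Y78.388 F2769
G01 X86.869 Y38.752
G01 X69.109 Y38.752
G01 X69.109 Y78.388
M5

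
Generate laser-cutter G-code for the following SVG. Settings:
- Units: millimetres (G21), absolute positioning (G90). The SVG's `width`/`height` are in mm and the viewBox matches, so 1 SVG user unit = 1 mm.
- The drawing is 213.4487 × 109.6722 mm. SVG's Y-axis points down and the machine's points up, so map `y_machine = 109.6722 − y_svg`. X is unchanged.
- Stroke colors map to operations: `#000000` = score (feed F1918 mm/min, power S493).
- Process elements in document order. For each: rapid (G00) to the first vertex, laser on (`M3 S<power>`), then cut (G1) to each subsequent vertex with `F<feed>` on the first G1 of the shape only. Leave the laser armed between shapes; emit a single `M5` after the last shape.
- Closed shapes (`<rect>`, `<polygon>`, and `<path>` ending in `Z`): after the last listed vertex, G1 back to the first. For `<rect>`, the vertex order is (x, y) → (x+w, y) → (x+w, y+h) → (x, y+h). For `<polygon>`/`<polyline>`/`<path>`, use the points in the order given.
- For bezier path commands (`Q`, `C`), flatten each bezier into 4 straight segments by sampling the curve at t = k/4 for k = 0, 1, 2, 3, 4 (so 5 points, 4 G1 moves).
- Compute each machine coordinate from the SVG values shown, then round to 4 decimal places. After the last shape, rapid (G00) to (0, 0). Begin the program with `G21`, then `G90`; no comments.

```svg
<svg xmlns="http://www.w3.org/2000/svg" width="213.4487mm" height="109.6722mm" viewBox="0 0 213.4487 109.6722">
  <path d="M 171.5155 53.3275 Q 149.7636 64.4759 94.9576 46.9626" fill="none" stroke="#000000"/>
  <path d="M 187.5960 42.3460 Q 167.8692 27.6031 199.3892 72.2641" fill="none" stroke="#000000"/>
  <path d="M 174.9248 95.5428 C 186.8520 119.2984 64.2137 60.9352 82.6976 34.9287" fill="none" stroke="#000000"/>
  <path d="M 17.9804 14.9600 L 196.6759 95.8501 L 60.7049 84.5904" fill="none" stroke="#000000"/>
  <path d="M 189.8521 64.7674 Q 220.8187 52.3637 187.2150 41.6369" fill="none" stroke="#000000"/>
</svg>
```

G21
G90
G00 X171.5155 Y56.3447
M3 S493
G1 X158.5737 Y52.5619 F1918
G1 X141.5001 Y52.3617
G1 X120.2947 Y55.7443
G1 X94.9576 Y62.7096
G00 X187.5960 Y67.3262
M3 S493
G1 X180.9355 Y70.9849 F1918
G1 X180.6809 Y67.2181
G1 X186.8321 Y56.0259
G1 X199.3892 Y37.4081
G00 X174.9248 Y14.1294
M3 S493
G1 X162.9468 Y9.9213 F1918
G1 X126.3524 Y25.7757
G1 X90.9875 Y50.9604
G1 X82.6976 Y74.7435
G00 X17.9804 Y94.7122
M3 S493
G1 X196.6759 Y13.8221 F1918
G1 X60.7049 Y25.0818
G00 X189.8521 Y44.9048
M3 S493
G1 X201.2998 Y51.0018 F1918
G1 X204.6761 Y56.8893
G1 X199.9812 Y62.5671
G1 X187.2150 Y68.0353
M5
G00 X0.0000 Y0.0000

1 u = 1 mm; y_m = 109.6722 − y.

[1] `<path>` quadratic bezier, #000000→score S493 F1918: (171.5155,56.3447) → (158.5737,52.5619) → (141.5001,52.3617) → (120.2947,55.7443) → (94.9576,62.7096)

[2] `<path>` quadratic bezier, #000000→score S493 F1918: (187.5960,67.3262) → (180.9355,70.9849) → (180.6809,67.2181) → (186.8321,56.0259) → (199.3892,37.4081)

[3] `<path>` cubic bezier, #000000→score S493 F1918: (174.9248,14.1294) → (162.9468,9.9213) → (126.3524,25.7757) → (90.9875,50.9604) → (82.6976,74.7435)

[4] `<path>` open polyline, #000000→score S493 F1918: (17.9804,94.7122) → (196.6759,13.8221) → (60.7049,25.0818)

[5] `<path>` quadratic bezier, #000000→score S493 F1918: (189.8521,44.9048) → (201.2998,51.0018) → (204.6761,56.8893) → (199.9812,62.5671) → (187.2150,68.0353)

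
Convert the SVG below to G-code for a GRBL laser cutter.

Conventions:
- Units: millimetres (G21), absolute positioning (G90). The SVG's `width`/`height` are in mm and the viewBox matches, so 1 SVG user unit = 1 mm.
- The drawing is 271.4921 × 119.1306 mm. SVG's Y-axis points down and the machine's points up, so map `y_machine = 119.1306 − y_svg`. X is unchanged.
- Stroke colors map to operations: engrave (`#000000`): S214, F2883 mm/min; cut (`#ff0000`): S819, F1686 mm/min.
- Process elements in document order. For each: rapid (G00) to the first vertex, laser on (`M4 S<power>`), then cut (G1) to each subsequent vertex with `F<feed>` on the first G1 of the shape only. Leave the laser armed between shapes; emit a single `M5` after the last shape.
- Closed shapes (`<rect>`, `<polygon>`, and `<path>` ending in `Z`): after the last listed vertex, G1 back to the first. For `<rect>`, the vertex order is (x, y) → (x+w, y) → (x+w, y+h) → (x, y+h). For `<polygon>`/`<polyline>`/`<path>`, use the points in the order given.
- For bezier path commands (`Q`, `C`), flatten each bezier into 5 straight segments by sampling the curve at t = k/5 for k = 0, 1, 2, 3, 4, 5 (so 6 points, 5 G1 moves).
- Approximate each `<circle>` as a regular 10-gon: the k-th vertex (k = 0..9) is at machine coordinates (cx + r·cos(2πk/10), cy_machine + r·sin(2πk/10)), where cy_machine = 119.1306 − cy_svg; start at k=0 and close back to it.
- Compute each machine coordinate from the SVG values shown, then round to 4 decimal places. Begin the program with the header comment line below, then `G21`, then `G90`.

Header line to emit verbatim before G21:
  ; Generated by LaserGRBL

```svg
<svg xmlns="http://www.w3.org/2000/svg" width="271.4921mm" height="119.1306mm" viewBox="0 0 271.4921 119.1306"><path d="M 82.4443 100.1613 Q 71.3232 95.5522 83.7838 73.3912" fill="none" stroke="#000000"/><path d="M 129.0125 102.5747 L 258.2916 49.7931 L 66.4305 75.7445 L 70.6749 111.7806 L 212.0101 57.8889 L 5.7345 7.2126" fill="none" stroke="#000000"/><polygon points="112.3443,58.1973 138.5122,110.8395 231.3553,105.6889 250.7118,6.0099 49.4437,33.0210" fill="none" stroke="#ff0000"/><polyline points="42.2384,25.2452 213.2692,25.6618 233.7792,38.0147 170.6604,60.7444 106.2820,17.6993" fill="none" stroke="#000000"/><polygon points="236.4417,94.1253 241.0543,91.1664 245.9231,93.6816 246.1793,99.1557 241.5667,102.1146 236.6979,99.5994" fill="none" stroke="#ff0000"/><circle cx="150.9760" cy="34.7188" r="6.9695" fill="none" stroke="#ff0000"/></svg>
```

1 u = 1 mm; y_m = 119.1306 − y.

[1] `<path>` quadratic bezier, #000000→engrave S214 F2883: (82.4443,18.9693) → (78.9391,21.5150) → (77.3205,25.4649) → (77.5884,30.8189) → (79.7428,37.5771) → (83.7838,45.7394)

[2] `<path>` open polyline, #000000→engrave S214 F2883: (129.0125,16.5559) → (258.2916,69.3375) → (66.4305,43.3861) → (70.6749,7.3500) → (212.0101,61.2417) → (5.7345,111.9180)

[3] `<polygon>` closed polygon, #ff0000→cut S819 F1686: (112.3443,60.9333) → (138.5122,8.2911) → (231.3553,13.4417) → (250.7118,113.1207) → (49.4437,86.1096) → (112.3443,60.9333) (closed)

[4] `<polyline>` open polyline, #000000→engrave S214 F2883: (42.2384,93.8854) → (213.2692,93.4688) → (233.7792,81.1159) → (170.6604,58.3862) → (106.2820,101.4313)

[5] `<polygon>` regular polygon, #ff0000→cut S819 F1686: (236.4417,25.0053) → (241.0543,27.9642) → (245.9231,25.4490) → (246.1793,19.9749) → (241.5667,17.0160) → (236.6979,19.5312) → (236.4417,25.0053) (closed)

[6] `<circle>` circle, #ff0000→cut S819 F1686: (157.9455,84.4118) → (156.6144,88.5084) → (153.1297,91.0402) → (148.8223,91.0402) → (145.3376,88.5084) → (144.0065,84.4118) → (145.3376,80.3152) → (148.8223,77.7834) → (153.1297,77.7834) → (156.6144,80.3152) → (157.9455,84.4118) (closed)

; Generated by LaserGRBL
G21
G90
G00 X82.4443 Y18.9693
M4 S214
G1 X78.9391 Y21.5150 F2883
G1 X77.3205 Y25.4649
G1 X77.5884 Y30.8189
G1 X79.7428 Y37.5771
G1 X83.7838 Y45.7394
G00 X129.0125 Y16.5559
M4 S214
G1 X258.2916 Y69.3375 F2883
G1 X66.4305 Y43.3861
G1 X70.6749 Y7.3500
G1 X212.0101 Y61.2417
G1 X5.7345 Y111.9180
G00 X112.3443 Y60.9333
M4 S819
G1 X138.5122 Y8.2911 F1686
G1 X231.3553 Y13.4417
G1 X250.7118 Y113.1207
G1 X49.4437 Y86.1096
G1 X112.3443 Y60.9333
G00 X42.2384 Y93.8854
M4 S214
G1 X213.2692 Y93.4688 F2883
G1 X233.7792 Y81.1159
G1 X170.6604 Y58.3862
G1 X106.2820 Y101.4313
G00 X236.4417 Y25.0053
M4 S819
G1 X241.0543 Y27.9642 F1686
G1 X245.9231 Y25.4490
G1 X246.1793 Y19.9749
G1 X241.5667 Y17.0160
G1 X236.6979 Y19.5312
G1 X236.4417 Y25.0053
G00 X157.9455 Y84.4118
M4 S819
G1 X156.6144 Y88.5084 F1686
G1 X153.1297 Y91.0402
G1 X148.8223 Y91.0402
G1 X145.3376 Y88.5084
G1 X144.0065 Y84.4118
G1 X145.3376 Y80.3152
G1 X148.8223 Y77.7834
G1 X153.1297 Y77.7834
G1 X156.6144 Y80.3152
G1 X157.9455 Y84.4118
M5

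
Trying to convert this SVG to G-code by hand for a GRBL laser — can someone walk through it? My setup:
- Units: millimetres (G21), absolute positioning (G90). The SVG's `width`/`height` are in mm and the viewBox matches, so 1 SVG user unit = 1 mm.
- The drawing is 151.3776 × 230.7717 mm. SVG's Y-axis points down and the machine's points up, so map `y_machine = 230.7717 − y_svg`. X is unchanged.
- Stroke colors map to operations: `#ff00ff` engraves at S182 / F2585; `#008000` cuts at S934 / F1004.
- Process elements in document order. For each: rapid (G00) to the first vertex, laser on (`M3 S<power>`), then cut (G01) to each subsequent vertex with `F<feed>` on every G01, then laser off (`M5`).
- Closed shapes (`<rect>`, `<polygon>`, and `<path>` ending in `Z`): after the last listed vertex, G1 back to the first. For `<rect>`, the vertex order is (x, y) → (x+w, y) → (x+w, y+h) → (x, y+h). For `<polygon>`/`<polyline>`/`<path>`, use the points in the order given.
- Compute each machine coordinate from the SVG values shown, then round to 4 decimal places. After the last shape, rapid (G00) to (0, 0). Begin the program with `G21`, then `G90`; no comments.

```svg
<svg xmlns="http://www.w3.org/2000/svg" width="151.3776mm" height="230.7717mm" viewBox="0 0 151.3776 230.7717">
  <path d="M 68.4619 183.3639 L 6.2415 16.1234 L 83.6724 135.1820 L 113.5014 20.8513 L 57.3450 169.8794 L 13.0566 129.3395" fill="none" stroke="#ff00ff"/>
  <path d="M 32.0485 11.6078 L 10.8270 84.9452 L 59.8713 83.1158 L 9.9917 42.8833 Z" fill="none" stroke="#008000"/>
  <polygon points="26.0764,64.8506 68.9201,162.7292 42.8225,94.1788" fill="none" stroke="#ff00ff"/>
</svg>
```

G21
G90
G00 X68.4619 Y47.4078
M3 S182
G01 X6.2415 Y214.6483 F2585
G01 X83.6724 Y95.5897 F2585
G01 X113.5014 Y209.9204 F2585
G01 X57.3450 Y60.8923 F2585
G01 X13.0566 Y101.4322 F2585
M5
G00 X32.0485 Y219.1639
M3 S934
G01 X10.8270 Y145.8265 F1004
G01 X59.8713 Y147.6559 F1004
G01 X9.9917 Y187.8884 F1004
G01 X32.0485 Y219.1639 F1004
M5
G00 X26.0764 Y165.9211
M3 S182
G01 X68.9201 Y68.0425 F2585
G01 X42.8225 Y136.5929 F2585
G01 X26.0764 Y165.9211 F2585
M5
G00 X0.0000 Y0.0000

1 u = 1 mm; y_m = 230.7717 − y.

[1] `<path>` open polyline, #ff00ff→engrave S182 F2585: (68.4619,47.4078) → (6.2415,214.6483) → (83.6724,95.5897) → (113.5014,209.9204) → (57.3450,60.8923) → (13.0566,101.4322)

[2] `<path>` closed polygon, #008000→cut S934 F1004: (32.0485,219.1639) → (10.8270,145.8265) → (59.8713,147.6559) → (9.9917,187.8884) → (32.0485,219.1639) (closed)

[3] `<polygon>` closed polygon, #ff00ff→engrave S182 F2585: (26.0764,165.9211) → (68.9201,68.0425) → (42.8225,136.5929) → (26.0764,165.9211) (closed)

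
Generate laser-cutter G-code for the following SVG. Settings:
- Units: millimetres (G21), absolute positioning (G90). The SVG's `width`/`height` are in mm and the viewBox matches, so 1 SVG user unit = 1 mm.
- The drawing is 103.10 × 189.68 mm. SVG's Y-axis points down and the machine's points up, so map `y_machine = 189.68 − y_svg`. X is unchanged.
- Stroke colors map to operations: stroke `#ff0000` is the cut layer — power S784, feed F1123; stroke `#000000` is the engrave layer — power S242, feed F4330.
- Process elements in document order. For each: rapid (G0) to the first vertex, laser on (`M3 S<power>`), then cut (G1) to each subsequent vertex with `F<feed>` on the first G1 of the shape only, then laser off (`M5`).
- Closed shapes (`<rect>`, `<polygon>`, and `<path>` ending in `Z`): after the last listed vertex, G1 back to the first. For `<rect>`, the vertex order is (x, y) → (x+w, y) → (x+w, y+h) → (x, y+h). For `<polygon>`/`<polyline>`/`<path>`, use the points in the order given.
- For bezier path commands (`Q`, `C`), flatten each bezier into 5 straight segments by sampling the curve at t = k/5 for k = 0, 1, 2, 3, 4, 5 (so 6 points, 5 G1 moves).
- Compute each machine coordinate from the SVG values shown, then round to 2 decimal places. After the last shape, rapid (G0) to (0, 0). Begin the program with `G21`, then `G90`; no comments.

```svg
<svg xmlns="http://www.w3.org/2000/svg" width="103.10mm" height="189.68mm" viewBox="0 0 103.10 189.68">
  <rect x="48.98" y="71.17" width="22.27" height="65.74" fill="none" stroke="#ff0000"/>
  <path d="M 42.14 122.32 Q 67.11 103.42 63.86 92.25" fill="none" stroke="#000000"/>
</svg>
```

G21
G90
G0 X48.98 Y118.51
M3 S784
G1 X71.25 Y118.51 F1123
G1 X71.25 Y52.77
G1 X48.98 Y52.77
G1 X48.98 Y118.51
M5
G0 X42.14 Y67.36
M3 S242
G1 X51.00 Y74.61 F4330
G1 X57.60 Y81.24
G1 X61.94 Y87.26
G1 X64.03 Y92.65
G1 X63.86 Y97.43
M5
G0 X0.00 Y0.00

viewBox `0 0 103.10 189.68` with mm width/height → 1 unit = 1 mm. Flip: y_m = 189.68 − y_svg.

**Shape 1** — `<rect>` rectangle, stroke `#ff0000` → cut (S784, F1123). Machine vertices: (48.98,118.51) → (71.25,118.51) → (71.25,52.77) → (48.98,52.77) → (48.98,118.51). Closed: final G1 returns to the first vertex.

**Shape 2** — `<path>` quadratic bezier, stroke `#000000` → engrave (S242, F4330). Control points (SVG): P0=(42.14,122.32), P1=(67.11,103.42), P2=(63.86,92.25); sampled at t=k/5. Machine vertices: (42.14,67.36) → (51.00,74.61) → (57.60,81.24) → (61.94,87.26) → (64.03,92.65) → (63.86,97.43). Open path.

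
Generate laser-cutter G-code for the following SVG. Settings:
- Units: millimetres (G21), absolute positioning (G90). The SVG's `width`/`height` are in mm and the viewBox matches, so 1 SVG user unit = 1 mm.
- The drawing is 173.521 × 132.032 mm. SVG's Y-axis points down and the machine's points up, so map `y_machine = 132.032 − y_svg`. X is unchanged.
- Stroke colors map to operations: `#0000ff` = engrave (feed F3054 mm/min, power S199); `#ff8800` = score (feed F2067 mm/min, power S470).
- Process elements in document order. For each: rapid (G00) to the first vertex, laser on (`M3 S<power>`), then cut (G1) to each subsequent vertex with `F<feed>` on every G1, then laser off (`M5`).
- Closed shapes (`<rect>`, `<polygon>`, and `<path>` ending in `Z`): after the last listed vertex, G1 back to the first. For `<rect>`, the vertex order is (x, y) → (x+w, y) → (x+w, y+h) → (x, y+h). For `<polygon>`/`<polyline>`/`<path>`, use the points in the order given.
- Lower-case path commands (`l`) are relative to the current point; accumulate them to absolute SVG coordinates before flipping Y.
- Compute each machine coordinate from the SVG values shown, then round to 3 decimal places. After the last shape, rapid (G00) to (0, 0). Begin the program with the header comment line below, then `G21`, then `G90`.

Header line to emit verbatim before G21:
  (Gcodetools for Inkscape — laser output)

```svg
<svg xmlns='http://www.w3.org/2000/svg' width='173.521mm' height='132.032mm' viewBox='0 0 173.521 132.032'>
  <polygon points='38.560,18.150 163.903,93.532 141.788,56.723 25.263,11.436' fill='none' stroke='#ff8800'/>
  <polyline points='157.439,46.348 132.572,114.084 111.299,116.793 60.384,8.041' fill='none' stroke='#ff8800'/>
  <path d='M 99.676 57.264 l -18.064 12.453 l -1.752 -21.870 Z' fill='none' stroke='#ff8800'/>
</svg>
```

(Gcodetools for Inkscape — laser output)
G21
G90
G00 X38.560 Y113.882
M3 S470
G1 X163.903 Y38.500 F2067
G1 X141.788 Y75.309 F2067
G1 X25.263 Y120.596 F2067
G1 X38.560 Y113.882 F2067
M5
G00 X157.439 Y85.684
M3 S470
G1 X132.572 Y17.948 F2067
G1 X111.299 Y15.239 F2067
G1 X60.384 Y123.991 F2067
M5
G00 X99.676 Y74.768
M3 S470
G1 X81.612 Y62.315 F2067
G1 X79.860 Y84.185 F2067
G1 X99.676 Y74.768 F2067
M5
G00 X0.000 Y0.000

Since the viewBox matches the mm dimensions, user units are millimetres directly. The only transform is the Y-flip y_m = 132.032 − y_svg.

Shape 1 is a closed polygon drawn with `<polygon>`. Its stroke #ff8800 means score at S470, F2067. After flipping Y the toolpath is (38.560,113.882) → (163.903,38.500) → (141.788,75.309) → (25.263,120.596) → (38.560,113.882), returning to the start.

Shape 2 is a open polyline drawn with `<polyline>`. Its stroke #ff8800 means score at S470, F2067. After flipping Y the toolpath is (157.439,85.684) → (132.572,17.948) → (111.299,15.239) → (60.384,123.991).

Shape 3 is a regular polygon drawn with `<path>`. Its stroke #ff8800 means score at S470, F2067. After flipping Y the toolpath is (99.676,74.768) → (81.612,62.315) → (79.860,84.185) → (99.676,74.768), returning to the start.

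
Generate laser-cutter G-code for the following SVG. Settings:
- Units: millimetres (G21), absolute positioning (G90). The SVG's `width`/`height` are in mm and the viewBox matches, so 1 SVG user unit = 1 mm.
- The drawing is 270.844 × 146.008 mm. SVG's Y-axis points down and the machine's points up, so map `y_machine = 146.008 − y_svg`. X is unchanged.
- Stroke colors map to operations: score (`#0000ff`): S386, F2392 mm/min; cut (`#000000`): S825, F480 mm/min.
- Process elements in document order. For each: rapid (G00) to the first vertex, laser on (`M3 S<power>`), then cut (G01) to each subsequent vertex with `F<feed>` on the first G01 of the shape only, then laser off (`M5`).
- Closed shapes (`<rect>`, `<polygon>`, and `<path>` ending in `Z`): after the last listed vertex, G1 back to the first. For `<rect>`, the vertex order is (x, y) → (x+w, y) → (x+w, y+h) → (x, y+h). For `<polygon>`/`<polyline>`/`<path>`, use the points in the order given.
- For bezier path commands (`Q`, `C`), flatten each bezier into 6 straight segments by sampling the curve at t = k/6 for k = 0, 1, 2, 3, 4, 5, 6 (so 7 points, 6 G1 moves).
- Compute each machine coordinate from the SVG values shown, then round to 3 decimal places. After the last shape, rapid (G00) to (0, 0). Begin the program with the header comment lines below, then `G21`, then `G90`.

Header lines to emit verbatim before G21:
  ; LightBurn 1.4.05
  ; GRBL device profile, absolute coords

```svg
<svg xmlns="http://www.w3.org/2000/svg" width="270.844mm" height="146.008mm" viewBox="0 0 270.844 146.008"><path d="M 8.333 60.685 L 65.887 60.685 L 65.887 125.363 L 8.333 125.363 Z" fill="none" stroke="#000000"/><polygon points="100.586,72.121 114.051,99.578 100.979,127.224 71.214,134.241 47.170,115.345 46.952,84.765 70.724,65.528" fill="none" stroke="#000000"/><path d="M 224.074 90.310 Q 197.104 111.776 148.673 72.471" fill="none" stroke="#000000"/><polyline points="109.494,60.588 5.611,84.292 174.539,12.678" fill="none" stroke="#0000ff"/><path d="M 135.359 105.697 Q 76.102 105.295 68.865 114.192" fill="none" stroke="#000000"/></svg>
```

; LightBurn 1.4.05
; GRBL device profile, absolute coords
G21
G90
G00 X8.333 Y85.323
M3 S825
G01 X65.887 Y85.323 F480
G01 X65.887 Y20.645
G01 X8.333 Y20.645
G01 X8.333 Y85.323
M5
G00 X100.586 Y73.887
M3 S825
G01 X114.051 Y46.430 F480
G01 X100.979 Y18.784
G01 X71.214 Y11.767
G01 X47.170 Y30.663
G01 X46.952 Y61.243
G01 X70.724 Y80.480
G01 X100.586 Y73.887
M5
G00 X224.074 Y55.698
M3 S825
G01 X214.488 Y50.231 F480
G01 X203.709 Y48.140
G01 X191.739 Y49.425
G01 X178.576 Y54.086
G01 X164.221 Y62.123
G01 X148.673 Y73.537
M5
G00 X109.494 Y85.420
M3 S386
G01 X5.611 Y61.716 F2392
G01 X174.539 Y133.330
M5
G00 X135.359 Y40.311
M3 S825
G01 X117.052 Y40.187 F480
G01 X101.634 Y39.546
G01 X89.107 Y38.388
G01 X79.470 Y36.714
G01 X72.722 Y34.523
G01 X68.865 Y31.816
M5
G00 X0.000 Y0.000

1 u = 1 mm; y_m = 146.008 − y.

[1] `<path>` rectangle, #000000→cut S825 F480: (8.333,85.323) → (65.887,85.323) → (65.887,20.645) → (8.333,20.645) → (8.333,85.323) (closed)

[2] `<polygon>` regular polygon, #000000→cut S825 F480: (100.586,73.887) → (114.051,46.430) → (100.979,18.784) → (71.214,11.767) → (47.170,30.663) → (46.952,61.243) → (70.724,80.480) → (100.586,73.887) (closed)

[3] `<path>` quadratic bezier, #000000→cut S825 F480: (224.074,55.698) → (214.488,50.231) → (203.709,48.140) → (191.739,49.425) → (178.576,54.086) → (164.221,62.123) → (148.673,73.537)

[4] `<polyline>` open polyline, #0000ff→score S386 F2392: (109.494,85.420) → (5.611,61.716) → (174.539,133.330)

[5] `<path>` quadratic bezier, #000000→cut S825 F480: (135.359,40.311) → (117.052,40.187) → (101.634,39.546) → (89.107,38.388) → (79.470,36.714) → (72.722,34.523) → (68.865,31.816)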